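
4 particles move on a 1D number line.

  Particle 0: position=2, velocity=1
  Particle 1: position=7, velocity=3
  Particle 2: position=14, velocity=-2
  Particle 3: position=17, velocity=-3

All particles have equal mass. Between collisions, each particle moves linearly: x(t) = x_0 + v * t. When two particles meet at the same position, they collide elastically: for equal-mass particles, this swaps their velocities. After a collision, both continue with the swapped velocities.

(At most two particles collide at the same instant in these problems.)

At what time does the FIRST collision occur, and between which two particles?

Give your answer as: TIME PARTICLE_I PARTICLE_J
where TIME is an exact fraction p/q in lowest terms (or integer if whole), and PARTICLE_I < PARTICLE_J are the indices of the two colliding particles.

Pair (0,1): pos 2,7 vel 1,3 -> not approaching (rel speed -2 <= 0)
Pair (1,2): pos 7,14 vel 3,-2 -> gap=7, closing at 5/unit, collide at t=7/5
Pair (2,3): pos 14,17 vel -2,-3 -> gap=3, closing at 1/unit, collide at t=3
Earliest collision: t=7/5 between 1 and 2

Answer: 7/5 1 2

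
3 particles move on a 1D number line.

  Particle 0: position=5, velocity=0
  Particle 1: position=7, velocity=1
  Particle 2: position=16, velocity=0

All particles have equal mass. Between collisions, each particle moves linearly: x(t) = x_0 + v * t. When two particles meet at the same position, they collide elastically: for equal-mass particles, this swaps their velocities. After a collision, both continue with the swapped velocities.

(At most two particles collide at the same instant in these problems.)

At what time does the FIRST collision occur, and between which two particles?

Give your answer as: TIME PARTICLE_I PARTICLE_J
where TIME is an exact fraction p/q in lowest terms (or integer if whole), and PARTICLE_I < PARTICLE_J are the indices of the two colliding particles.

Pair (0,1): pos 5,7 vel 0,1 -> not approaching (rel speed -1 <= 0)
Pair (1,2): pos 7,16 vel 1,0 -> gap=9, closing at 1/unit, collide at t=9
Earliest collision: t=9 between 1 and 2

Answer: 9 1 2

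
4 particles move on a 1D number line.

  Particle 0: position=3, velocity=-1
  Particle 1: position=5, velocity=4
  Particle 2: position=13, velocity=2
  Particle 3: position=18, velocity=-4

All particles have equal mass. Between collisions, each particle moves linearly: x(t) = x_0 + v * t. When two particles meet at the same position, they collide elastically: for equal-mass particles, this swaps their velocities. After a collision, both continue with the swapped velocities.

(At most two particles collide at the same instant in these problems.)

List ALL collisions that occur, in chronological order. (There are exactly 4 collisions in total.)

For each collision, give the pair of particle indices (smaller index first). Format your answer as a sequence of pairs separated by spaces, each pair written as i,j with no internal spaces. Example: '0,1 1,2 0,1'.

Answer: 2,3 1,2 2,3 0,1

Derivation:
Collision at t=5/6: particles 2 and 3 swap velocities; positions: p0=13/6 p1=25/3 p2=44/3 p3=44/3; velocities now: v0=-1 v1=4 v2=-4 v3=2
Collision at t=13/8: particles 1 and 2 swap velocities; positions: p0=11/8 p1=23/2 p2=23/2 p3=65/4; velocities now: v0=-1 v1=-4 v2=4 v3=2
Collision at t=4: particles 2 and 3 swap velocities; positions: p0=-1 p1=2 p2=21 p3=21; velocities now: v0=-1 v1=-4 v2=2 v3=4
Collision at t=5: particles 0 and 1 swap velocities; positions: p0=-2 p1=-2 p2=23 p3=25; velocities now: v0=-4 v1=-1 v2=2 v3=4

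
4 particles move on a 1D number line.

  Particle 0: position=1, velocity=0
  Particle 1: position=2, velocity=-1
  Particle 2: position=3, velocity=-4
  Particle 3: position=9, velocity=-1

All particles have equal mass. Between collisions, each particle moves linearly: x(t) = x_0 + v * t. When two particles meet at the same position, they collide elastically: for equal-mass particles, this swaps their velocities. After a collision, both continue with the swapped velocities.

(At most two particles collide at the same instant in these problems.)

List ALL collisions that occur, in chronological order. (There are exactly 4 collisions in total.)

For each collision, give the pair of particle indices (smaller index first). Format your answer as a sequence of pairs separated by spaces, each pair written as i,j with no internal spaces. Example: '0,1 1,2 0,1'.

Answer: 1,2 0,1 1,2 2,3

Derivation:
Collision at t=1/3: particles 1 and 2 swap velocities; positions: p0=1 p1=5/3 p2=5/3 p3=26/3; velocities now: v0=0 v1=-4 v2=-1 v3=-1
Collision at t=1/2: particles 0 and 1 swap velocities; positions: p0=1 p1=1 p2=3/2 p3=17/2; velocities now: v0=-4 v1=0 v2=-1 v3=-1
Collision at t=1: particles 1 and 2 swap velocities; positions: p0=-1 p1=1 p2=1 p3=8; velocities now: v0=-4 v1=-1 v2=0 v3=-1
Collision at t=8: particles 2 and 3 swap velocities; positions: p0=-29 p1=-6 p2=1 p3=1; velocities now: v0=-4 v1=-1 v2=-1 v3=0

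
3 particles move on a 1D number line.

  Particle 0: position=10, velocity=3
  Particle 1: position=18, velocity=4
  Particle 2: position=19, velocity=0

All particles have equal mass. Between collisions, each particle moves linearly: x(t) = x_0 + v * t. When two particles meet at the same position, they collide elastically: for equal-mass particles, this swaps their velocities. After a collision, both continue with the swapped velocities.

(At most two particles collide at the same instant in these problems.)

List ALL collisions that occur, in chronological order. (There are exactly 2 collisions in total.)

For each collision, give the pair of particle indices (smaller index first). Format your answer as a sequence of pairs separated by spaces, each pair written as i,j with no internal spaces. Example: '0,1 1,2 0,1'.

Answer: 1,2 0,1

Derivation:
Collision at t=1/4: particles 1 and 2 swap velocities; positions: p0=43/4 p1=19 p2=19; velocities now: v0=3 v1=0 v2=4
Collision at t=3: particles 0 and 1 swap velocities; positions: p0=19 p1=19 p2=30; velocities now: v0=0 v1=3 v2=4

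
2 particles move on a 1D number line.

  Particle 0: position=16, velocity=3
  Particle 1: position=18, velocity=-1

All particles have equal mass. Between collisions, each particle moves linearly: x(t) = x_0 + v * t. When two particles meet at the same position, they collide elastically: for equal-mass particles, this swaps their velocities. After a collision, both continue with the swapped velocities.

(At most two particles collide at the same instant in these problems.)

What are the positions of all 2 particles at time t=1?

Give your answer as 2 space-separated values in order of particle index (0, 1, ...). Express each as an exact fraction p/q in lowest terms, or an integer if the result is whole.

Collision at t=1/2: particles 0 and 1 swap velocities; positions: p0=35/2 p1=35/2; velocities now: v0=-1 v1=3
Advance to t=1 (no further collisions before then); velocities: v0=-1 v1=3; positions = 17 19

Answer: 17 19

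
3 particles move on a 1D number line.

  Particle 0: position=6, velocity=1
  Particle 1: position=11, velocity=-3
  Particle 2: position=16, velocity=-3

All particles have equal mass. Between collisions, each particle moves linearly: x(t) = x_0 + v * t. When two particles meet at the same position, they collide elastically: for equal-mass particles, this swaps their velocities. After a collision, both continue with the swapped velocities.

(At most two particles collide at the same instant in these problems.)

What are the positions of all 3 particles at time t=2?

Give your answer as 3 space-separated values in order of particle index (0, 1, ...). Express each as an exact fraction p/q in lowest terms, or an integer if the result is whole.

Collision at t=5/4: particles 0 and 1 swap velocities; positions: p0=29/4 p1=29/4 p2=49/4; velocities now: v0=-3 v1=1 v2=-3
Advance to t=2 (no further collisions before then); velocities: v0=-3 v1=1 v2=-3; positions = 5 8 10

Answer: 5 8 10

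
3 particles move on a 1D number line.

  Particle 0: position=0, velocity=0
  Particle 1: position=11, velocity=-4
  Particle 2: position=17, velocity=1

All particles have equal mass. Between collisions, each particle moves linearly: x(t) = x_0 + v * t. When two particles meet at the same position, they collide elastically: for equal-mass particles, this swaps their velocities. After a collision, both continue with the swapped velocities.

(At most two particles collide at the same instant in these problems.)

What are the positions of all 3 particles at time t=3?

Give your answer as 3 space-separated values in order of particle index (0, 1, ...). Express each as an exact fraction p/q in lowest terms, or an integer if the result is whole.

Answer: -1 0 20

Derivation:
Collision at t=11/4: particles 0 and 1 swap velocities; positions: p0=0 p1=0 p2=79/4; velocities now: v0=-4 v1=0 v2=1
Advance to t=3 (no further collisions before then); velocities: v0=-4 v1=0 v2=1; positions = -1 0 20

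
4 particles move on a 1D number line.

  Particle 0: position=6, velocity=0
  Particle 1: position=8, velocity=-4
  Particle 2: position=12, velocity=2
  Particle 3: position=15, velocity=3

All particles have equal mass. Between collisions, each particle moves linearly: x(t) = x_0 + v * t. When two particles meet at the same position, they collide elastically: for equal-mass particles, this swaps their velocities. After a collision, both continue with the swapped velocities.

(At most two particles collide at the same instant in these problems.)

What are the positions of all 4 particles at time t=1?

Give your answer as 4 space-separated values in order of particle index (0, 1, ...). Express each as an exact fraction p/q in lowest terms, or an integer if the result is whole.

Answer: 4 6 14 18

Derivation:
Collision at t=1/2: particles 0 and 1 swap velocities; positions: p0=6 p1=6 p2=13 p3=33/2; velocities now: v0=-4 v1=0 v2=2 v3=3
Advance to t=1 (no further collisions before then); velocities: v0=-4 v1=0 v2=2 v3=3; positions = 4 6 14 18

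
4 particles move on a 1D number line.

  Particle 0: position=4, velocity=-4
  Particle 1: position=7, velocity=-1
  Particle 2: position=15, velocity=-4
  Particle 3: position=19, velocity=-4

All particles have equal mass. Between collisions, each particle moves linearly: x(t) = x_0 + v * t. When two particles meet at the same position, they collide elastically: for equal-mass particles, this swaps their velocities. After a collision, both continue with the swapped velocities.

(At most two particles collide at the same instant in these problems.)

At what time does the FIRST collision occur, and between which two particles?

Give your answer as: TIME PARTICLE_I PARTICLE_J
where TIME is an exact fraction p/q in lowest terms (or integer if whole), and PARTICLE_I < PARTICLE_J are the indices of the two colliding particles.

Answer: 8/3 1 2

Derivation:
Pair (0,1): pos 4,7 vel -4,-1 -> not approaching (rel speed -3 <= 0)
Pair (1,2): pos 7,15 vel -1,-4 -> gap=8, closing at 3/unit, collide at t=8/3
Pair (2,3): pos 15,19 vel -4,-4 -> not approaching (rel speed 0 <= 0)
Earliest collision: t=8/3 between 1 and 2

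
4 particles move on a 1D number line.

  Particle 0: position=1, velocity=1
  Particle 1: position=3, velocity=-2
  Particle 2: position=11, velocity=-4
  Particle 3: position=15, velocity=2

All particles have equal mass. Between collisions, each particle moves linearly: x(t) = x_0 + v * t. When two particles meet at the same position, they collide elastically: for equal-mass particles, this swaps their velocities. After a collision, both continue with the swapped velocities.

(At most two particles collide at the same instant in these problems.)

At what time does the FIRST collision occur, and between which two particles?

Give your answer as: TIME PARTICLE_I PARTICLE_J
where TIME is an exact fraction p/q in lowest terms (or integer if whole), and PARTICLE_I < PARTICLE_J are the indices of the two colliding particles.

Answer: 2/3 0 1

Derivation:
Pair (0,1): pos 1,3 vel 1,-2 -> gap=2, closing at 3/unit, collide at t=2/3
Pair (1,2): pos 3,11 vel -2,-4 -> gap=8, closing at 2/unit, collide at t=4
Pair (2,3): pos 11,15 vel -4,2 -> not approaching (rel speed -6 <= 0)
Earliest collision: t=2/3 between 0 and 1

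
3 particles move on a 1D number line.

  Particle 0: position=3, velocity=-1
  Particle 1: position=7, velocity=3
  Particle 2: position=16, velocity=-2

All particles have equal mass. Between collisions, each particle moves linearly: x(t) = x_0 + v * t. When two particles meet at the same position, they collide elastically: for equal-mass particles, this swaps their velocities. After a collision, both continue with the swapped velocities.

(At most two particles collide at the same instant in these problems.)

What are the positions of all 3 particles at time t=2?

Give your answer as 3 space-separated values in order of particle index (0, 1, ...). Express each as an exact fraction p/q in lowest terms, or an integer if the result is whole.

Collision at t=9/5: particles 1 and 2 swap velocities; positions: p0=6/5 p1=62/5 p2=62/5; velocities now: v0=-1 v1=-2 v2=3
Advance to t=2 (no further collisions before then); velocities: v0=-1 v1=-2 v2=3; positions = 1 12 13

Answer: 1 12 13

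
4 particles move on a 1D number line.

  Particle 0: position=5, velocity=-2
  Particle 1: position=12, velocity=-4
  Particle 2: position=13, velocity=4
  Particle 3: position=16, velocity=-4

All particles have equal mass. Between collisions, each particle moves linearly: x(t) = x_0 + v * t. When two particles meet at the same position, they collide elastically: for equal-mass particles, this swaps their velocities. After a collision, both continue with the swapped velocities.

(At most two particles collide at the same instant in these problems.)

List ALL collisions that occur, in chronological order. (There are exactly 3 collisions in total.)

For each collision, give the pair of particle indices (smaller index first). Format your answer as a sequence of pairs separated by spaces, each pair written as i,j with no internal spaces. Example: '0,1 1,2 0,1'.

Collision at t=3/8: particles 2 and 3 swap velocities; positions: p0=17/4 p1=21/2 p2=29/2 p3=29/2; velocities now: v0=-2 v1=-4 v2=-4 v3=4
Collision at t=7/2: particles 0 and 1 swap velocities; positions: p0=-2 p1=-2 p2=2 p3=27; velocities now: v0=-4 v1=-2 v2=-4 v3=4
Collision at t=11/2: particles 1 and 2 swap velocities; positions: p0=-10 p1=-6 p2=-6 p3=35; velocities now: v0=-4 v1=-4 v2=-2 v3=4

Answer: 2,3 0,1 1,2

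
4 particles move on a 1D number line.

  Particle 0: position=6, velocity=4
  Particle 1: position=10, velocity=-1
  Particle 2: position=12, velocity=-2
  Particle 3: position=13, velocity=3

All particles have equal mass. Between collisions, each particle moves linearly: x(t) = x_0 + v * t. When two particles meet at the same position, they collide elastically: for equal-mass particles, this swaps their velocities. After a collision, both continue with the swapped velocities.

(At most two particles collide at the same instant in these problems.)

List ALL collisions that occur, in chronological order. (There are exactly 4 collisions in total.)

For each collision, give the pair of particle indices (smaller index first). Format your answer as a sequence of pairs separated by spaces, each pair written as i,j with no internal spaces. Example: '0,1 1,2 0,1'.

Answer: 0,1 1,2 0,1 2,3

Derivation:
Collision at t=4/5: particles 0 and 1 swap velocities; positions: p0=46/5 p1=46/5 p2=52/5 p3=77/5; velocities now: v0=-1 v1=4 v2=-2 v3=3
Collision at t=1: particles 1 and 2 swap velocities; positions: p0=9 p1=10 p2=10 p3=16; velocities now: v0=-1 v1=-2 v2=4 v3=3
Collision at t=2: particles 0 and 1 swap velocities; positions: p0=8 p1=8 p2=14 p3=19; velocities now: v0=-2 v1=-1 v2=4 v3=3
Collision at t=7: particles 2 and 3 swap velocities; positions: p0=-2 p1=3 p2=34 p3=34; velocities now: v0=-2 v1=-1 v2=3 v3=4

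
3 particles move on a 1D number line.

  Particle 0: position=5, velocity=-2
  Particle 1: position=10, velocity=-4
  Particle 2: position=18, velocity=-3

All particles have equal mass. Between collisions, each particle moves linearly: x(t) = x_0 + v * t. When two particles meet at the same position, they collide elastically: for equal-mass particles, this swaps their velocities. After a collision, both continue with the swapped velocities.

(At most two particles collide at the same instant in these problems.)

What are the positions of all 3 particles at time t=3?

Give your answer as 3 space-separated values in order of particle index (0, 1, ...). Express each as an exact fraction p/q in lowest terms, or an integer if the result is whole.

Collision at t=5/2: particles 0 and 1 swap velocities; positions: p0=0 p1=0 p2=21/2; velocities now: v0=-4 v1=-2 v2=-3
Advance to t=3 (no further collisions before then); velocities: v0=-4 v1=-2 v2=-3; positions = -2 -1 9

Answer: -2 -1 9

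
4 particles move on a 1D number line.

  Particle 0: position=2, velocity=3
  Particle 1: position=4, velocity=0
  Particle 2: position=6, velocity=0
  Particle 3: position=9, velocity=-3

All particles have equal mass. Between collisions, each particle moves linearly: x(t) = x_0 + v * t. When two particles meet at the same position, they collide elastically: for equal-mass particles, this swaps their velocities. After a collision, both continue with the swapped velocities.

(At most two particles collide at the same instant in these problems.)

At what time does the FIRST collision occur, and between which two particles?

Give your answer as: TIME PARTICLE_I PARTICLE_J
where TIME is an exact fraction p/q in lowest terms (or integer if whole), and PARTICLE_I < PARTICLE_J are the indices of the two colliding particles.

Pair (0,1): pos 2,4 vel 3,0 -> gap=2, closing at 3/unit, collide at t=2/3
Pair (1,2): pos 4,6 vel 0,0 -> not approaching (rel speed 0 <= 0)
Pair (2,3): pos 6,9 vel 0,-3 -> gap=3, closing at 3/unit, collide at t=1
Earliest collision: t=2/3 between 0 and 1

Answer: 2/3 0 1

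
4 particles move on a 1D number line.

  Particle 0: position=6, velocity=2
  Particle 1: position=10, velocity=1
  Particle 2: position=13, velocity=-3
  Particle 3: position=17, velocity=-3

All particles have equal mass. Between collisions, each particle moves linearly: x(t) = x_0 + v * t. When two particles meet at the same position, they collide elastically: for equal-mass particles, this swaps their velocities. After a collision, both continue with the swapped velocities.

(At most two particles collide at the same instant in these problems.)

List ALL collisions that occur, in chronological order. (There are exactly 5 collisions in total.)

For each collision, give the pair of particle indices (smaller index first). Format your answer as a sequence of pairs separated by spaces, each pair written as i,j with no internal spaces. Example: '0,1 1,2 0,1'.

Answer: 1,2 0,1 2,3 1,2 2,3

Derivation:
Collision at t=3/4: particles 1 and 2 swap velocities; positions: p0=15/2 p1=43/4 p2=43/4 p3=59/4; velocities now: v0=2 v1=-3 v2=1 v3=-3
Collision at t=7/5: particles 0 and 1 swap velocities; positions: p0=44/5 p1=44/5 p2=57/5 p3=64/5; velocities now: v0=-3 v1=2 v2=1 v3=-3
Collision at t=7/4: particles 2 and 3 swap velocities; positions: p0=31/4 p1=19/2 p2=47/4 p3=47/4; velocities now: v0=-3 v1=2 v2=-3 v3=1
Collision at t=11/5: particles 1 and 2 swap velocities; positions: p0=32/5 p1=52/5 p2=52/5 p3=61/5; velocities now: v0=-3 v1=-3 v2=2 v3=1
Collision at t=4: particles 2 and 3 swap velocities; positions: p0=1 p1=5 p2=14 p3=14; velocities now: v0=-3 v1=-3 v2=1 v3=2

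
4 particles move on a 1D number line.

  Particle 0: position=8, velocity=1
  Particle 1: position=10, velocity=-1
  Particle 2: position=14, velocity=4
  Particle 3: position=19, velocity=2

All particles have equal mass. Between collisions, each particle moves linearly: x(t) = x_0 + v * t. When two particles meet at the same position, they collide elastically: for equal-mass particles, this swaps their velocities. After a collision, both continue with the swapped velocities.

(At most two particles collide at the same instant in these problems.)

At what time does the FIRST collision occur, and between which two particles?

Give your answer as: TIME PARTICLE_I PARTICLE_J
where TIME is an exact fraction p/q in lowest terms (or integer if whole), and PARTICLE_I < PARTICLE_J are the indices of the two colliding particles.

Pair (0,1): pos 8,10 vel 1,-1 -> gap=2, closing at 2/unit, collide at t=1
Pair (1,2): pos 10,14 vel -1,4 -> not approaching (rel speed -5 <= 0)
Pair (2,3): pos 14,19 vel 4,2 -> gap=5, closing at 2/unit, collide at t=5/2
Earliest collision: t=1 between 0 and 1

Answer: 1 0 1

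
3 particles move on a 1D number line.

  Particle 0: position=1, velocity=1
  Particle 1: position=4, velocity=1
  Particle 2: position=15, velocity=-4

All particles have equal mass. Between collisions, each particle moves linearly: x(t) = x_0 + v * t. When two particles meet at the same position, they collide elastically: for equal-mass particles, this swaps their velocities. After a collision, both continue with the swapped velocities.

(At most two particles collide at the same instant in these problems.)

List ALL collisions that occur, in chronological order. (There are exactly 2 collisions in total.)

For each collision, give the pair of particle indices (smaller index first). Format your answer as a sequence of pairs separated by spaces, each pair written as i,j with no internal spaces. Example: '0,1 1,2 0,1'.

Answer: 1,2 0,1

Derivation:
Collision at t=11/5: particles 1 and 2 swap velocities; positions: p0=16/5 p1=31/5 p2=31/5; velocities now: v0=1 v1=-4 v2=1
Collision at t=14/5: particles 0 and 1 swap velocities; positions: p0=19/5 p1=19/5 p2=34/5; velocities now: v0=-4 v1=1 v2=1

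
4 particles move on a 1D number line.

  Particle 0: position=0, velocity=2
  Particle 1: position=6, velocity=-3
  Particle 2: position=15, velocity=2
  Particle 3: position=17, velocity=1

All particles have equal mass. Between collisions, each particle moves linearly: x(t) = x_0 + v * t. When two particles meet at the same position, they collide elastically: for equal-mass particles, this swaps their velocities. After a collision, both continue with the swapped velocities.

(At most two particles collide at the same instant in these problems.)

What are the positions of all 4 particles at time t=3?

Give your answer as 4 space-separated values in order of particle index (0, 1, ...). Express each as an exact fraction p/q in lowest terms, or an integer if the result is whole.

Answer: -3 6 20 21

Derivation:
Collision at t=6/5: particles 0 and 1 swap velocities; positions: p0=12/5 p1=12/5 p2=87/5 p3=91/5; velocities now: v0=-3 v1=2 v2=2 v3=1
Collision at t=2: particles 2 and 3 swap velocities; positions: p0=0 p1=4 p2=19 p3=19; velocities now: v0=-3 v1=2 v2=1 v3=2
Advance to t=3 (no further collisions before then); velocities: v0=-3 v1=2 v2=1 v3=2; positions = -3 6 20 21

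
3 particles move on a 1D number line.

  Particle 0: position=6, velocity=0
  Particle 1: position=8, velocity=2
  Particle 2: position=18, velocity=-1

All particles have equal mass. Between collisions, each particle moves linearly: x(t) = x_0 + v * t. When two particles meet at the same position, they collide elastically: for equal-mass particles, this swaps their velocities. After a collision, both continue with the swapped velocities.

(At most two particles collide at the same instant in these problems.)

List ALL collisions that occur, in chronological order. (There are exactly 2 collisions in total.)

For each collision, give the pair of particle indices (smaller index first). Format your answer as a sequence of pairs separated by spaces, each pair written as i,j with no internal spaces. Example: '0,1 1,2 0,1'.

Answer: 1,2 0,1

Derivation:
Collision at t=10/3: particles 1 and 2 swap velocities; positions: p0=6 p1=44/3 p2=44/3; velocities now: v0=0 v1=-1 v2=2
Collision at t=12: particles 0 and 1 swap velocities; positions: p0=6 p1=6 p2=32; velocities now: v0=-1 v1=0 v2=2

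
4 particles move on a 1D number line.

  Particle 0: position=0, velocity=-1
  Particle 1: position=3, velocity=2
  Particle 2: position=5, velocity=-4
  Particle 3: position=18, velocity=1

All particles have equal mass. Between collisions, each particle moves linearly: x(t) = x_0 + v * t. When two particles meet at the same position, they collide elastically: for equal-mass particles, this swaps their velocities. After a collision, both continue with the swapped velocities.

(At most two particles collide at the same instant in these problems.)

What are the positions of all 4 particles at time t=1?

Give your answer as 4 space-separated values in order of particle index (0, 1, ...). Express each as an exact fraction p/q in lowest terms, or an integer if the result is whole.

Collision at t=1/3: particles 1 and 2 swap velocities; positions: p0=-1/3 p1=11/3 p2=11/3 p3=55/3; velocities now: v0=-1 v1=-4 v2=2 v3=1
Advance to t=1 (no further collisions before then); velocities: v0=-1 v1=-4 v2=2 v3=1; positions = -1 1 5 19

Answer: -1 1 5 19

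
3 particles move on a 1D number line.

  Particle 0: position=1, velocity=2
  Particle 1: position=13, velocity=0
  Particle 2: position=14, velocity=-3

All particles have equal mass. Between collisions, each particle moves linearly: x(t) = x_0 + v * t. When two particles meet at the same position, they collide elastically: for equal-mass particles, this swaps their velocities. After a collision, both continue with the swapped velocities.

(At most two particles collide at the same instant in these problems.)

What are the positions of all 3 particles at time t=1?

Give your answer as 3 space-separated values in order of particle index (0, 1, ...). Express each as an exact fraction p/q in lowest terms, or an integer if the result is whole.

Answer: 3 11 13

Derivation:
Collision at t=1/3: particles 1 and 2 swap velocities; positions: p0=5/3 p1=13 p2=13; velocities now: v0=2 v1=-3 v2=0
Advance to t=1 (no further collisions before then); velocities: v0=2 v1=-3 v2=0; positions = 3 11 13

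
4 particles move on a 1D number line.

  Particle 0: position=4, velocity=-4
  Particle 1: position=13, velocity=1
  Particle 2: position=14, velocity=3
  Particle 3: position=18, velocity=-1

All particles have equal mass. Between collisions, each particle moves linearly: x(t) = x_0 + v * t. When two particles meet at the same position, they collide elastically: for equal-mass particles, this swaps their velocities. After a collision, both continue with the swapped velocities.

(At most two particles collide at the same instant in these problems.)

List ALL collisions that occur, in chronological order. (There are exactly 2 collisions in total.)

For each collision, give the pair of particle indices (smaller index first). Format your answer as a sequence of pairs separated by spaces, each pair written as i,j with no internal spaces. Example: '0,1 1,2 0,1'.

Answer: 2,3 1,2

Derivation:
Collision at t=1: particles 2 and 3 swap velocities; positions: p0=0 p1=14 p2=17 p3=17; velocities now: v0=-4 v1=1 v2=-1 v3=3
Collision at t=5/2: particles 1 and 2 swap velocities; positions: p0=-6 p1=31/2 p2=31/2 p3=43/2; velocities now: v0=-4 v1=-1 v2=1 v3=3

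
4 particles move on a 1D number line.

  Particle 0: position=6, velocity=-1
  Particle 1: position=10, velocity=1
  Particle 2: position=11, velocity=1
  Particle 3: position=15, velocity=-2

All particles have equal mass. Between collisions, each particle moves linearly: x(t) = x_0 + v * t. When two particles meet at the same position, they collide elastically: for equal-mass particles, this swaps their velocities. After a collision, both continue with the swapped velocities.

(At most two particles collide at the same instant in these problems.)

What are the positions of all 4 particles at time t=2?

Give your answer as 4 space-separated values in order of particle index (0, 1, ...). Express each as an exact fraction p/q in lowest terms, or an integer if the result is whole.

Collision at t=4/3: particles 2 and 3 swap velocities; positions: p0=14/3 p1=34/3 p2=37/3 p3=37/3; velocities now: v0=-1 v1=1 v2=-2 v3=1
Collision at t=5/3: particles 1 and 2 swap velocities; positions: p0=13/3 p1=35/3 p2=35/3 p3=38/3; velocities now: v0=-1 v1=-2 v2=1 v3=1
Advance to t=2 (no further collisions before then); velocities: v0=-1 v1=-2 v2=1 v3=1; positions = 4 11 12 13

Answer: 4 11 12 13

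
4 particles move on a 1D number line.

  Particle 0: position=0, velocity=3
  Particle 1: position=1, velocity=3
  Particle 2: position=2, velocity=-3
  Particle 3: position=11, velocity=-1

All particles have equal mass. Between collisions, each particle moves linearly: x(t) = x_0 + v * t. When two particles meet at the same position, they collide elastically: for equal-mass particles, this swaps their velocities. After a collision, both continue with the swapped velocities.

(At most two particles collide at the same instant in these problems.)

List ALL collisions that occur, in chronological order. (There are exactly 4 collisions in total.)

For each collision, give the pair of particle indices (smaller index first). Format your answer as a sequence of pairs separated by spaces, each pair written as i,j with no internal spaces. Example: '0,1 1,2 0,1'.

Collision at t=1/6: particles 1 and 2 swap velocities; positions: p0=1/2 p1=3/2 p2=3/2 p3=65/6; velocities now: v0=3 v1=-3 v2=3 v3=-1
Collision at t=1/3: particles 0 and 1 swap velocities; positions: p0=1 p1=1 p2=2 p3=32/3; velocities now: v0=-3 v1=3 v2=3 v3=-1
Collision at t=5/2: particles 2 and 3 swap velocities; positions: p0=-11/2 p1=15/2 p2=17/2 p3=17/2; velocities now: v0=-3 v1=3 v2=-1 v3=3
Collision at t=11/4: particles 1 and 2 swap velocities; positions: p0=-25/4 p1=33/4 p2=33/4 p3=37/4; velocities now: v0=-3 v1=-1 v2=3 v3=3

Answer: 1,2 0,1 2,3 1,2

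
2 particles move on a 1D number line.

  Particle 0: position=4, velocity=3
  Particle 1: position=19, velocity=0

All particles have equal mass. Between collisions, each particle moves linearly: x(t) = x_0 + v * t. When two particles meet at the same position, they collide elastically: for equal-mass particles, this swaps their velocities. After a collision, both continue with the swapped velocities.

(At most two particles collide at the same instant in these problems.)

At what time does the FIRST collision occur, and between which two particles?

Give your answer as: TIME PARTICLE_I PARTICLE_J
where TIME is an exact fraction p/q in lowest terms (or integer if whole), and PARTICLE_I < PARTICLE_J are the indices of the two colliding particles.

Answer: 5 0 1

Derivation:
Pair (0,1): pos 4,19 vel 3,0 -> gap=15, closing at 3/unit, collide at t=5
Earliest collision: t=5 between 0 and 1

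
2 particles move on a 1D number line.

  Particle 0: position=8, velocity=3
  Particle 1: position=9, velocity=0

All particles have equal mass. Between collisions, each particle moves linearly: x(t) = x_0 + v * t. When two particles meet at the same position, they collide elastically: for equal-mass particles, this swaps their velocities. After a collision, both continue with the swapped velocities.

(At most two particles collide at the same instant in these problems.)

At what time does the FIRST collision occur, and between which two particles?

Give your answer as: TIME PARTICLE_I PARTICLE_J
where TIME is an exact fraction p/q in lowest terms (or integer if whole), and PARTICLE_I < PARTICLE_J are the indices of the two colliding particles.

Answer: 1/3 0 1

Derivation:
Pair (0,1): pos 8,9 vel 3,0 -> gap=1, closing at 3/unit, collide at t=1/3
Earliest collision: t=1/3 between 0 and 1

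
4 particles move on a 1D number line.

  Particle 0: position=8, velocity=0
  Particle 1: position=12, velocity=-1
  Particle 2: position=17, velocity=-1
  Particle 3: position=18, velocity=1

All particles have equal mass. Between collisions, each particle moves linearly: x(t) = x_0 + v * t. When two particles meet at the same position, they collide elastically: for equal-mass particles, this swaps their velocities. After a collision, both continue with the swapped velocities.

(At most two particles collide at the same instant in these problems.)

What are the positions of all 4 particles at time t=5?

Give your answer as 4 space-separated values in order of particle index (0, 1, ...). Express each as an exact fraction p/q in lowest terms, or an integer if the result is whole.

Answer: 7 8 12 23

Derivation:
Collision at t=4: particles 0 and 1 swap velocities; positions: p0=8 p1=8 p2=13 p3=22; velocities now: v0=-1 v1=0 v2=-1 v3=1
Advance to t=5 (no further collisions before then); velocities: v0=-1 v1=0 v2=-1 v3=1; positions = 7 8 12 23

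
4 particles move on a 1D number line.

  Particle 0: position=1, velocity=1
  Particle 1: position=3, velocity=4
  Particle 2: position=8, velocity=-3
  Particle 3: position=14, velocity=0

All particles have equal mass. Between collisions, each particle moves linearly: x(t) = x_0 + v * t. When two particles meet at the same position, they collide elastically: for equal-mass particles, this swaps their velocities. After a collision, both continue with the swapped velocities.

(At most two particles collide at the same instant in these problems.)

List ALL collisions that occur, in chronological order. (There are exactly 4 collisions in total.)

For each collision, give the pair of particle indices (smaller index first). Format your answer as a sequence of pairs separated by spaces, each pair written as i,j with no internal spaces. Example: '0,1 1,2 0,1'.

Answer: 1,2 0,1 2,3 1,2

Derivation:
Collision at t=5/7: particles 1 and 2 swap velocities; positions: p0=12/7 p1=41/7 p2=41/7 p3=14; velocities now: v0=1 v1=-3 v2=4 v3=0
Collision at t=7/4: particles 0 and 1 swap velocities; positions: p0=11/4 p1=11/4 p2=10 p3=14; velocities now: v0=-3 v1=1 v2=4 v3=0
Collision at t=11/4: particles 2 and 3 swap velocities; positions: p0=-1/4 p1=15/4 p2=14 p3=14; velocities now: v0=-3 v1=1 v2=0 v3=4
Collision at t=13: particles 1 and 2 swap velocities; positions: p0=-31 p1=14 p2=14 p3=55; velocities now: v0=-3 v1=0 v2=1 v3=4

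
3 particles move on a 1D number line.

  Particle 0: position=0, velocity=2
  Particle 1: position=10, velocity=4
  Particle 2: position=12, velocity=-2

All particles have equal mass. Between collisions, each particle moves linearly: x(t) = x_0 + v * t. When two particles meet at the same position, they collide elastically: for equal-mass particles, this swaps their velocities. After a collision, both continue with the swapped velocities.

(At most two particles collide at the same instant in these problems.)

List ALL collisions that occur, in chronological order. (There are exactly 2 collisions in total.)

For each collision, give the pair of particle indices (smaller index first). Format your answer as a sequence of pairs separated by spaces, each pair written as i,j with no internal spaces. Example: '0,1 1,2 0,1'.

Answer: 1,2 0,1

Derivation:
Collision at t=1/3: particles 1 and 2 swap velocities; positions: p0=2/3 p1=34/3 p2=34/3; velocities now: v0=2 v1=-2 v2=4
Collision at t=3: particles 0 and 1 swap velocities; positions: p0=6 p1=6 p2=22; velocities now: v0=-2 v1=2 v2=4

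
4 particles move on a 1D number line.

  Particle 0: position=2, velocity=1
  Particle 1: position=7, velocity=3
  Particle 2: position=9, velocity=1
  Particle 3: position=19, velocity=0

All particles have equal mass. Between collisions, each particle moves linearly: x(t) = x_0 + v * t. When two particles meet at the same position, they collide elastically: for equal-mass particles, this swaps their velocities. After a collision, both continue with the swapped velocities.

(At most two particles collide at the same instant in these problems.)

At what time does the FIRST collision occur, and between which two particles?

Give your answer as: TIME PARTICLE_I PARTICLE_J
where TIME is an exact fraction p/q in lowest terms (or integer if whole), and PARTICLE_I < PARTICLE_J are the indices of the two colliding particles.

Answer: 1 1 2

Derivation:
Pair (0,1): pos 2,7 vel 1,3 -> not approaching (rel speed -2 <= 0)
Pair (1,2): pos 7,9 vel 3,1 -> gap=2, closing at 2/unit, collide at t=1
Pair (2,3): pos 9,19 vel 1,0 -> gap=10, closing at 1/unit, collide at t=10
Earliest collision: t=1 between 1 and 2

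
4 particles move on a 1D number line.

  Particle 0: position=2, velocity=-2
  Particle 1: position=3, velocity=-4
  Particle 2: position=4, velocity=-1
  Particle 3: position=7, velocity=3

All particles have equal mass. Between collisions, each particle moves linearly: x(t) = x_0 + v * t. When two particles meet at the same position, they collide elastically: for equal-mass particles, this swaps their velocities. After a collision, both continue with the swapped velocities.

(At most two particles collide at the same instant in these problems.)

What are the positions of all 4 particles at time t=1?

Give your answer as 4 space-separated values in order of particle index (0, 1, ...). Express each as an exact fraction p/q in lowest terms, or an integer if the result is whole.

Collision at t=1/2: particles 0 and 1 swap velocities; positions: p0=1 p1=1 p2=7/2 p3=17/2; velocities now: v0=-4 v1=-2 v2=-1 v3=3
Advance to t=1 (no further collisions before then); velocities: v0=-4 v1=-2 v2=-1 v3=3; positions = -1 0 3 10

Answer: -1 0 3 10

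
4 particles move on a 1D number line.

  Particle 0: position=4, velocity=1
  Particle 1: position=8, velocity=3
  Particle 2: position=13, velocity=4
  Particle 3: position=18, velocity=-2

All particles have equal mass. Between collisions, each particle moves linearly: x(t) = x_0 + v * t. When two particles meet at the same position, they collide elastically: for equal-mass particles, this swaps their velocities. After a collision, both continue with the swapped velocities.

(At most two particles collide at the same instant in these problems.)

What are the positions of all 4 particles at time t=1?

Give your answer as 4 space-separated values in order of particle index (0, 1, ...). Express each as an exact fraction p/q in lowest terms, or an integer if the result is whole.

Answer: 5 11 16 17

Derivation:
Collision at t=5/6: particles 2 and 3 swap velocities; positions: p0=29/6 p1=21/2 p2=49/3 p3=49/3; velocities now: v0=1 v1=3 v2=-2 v3=4
Advance to t=1 (no further collisions before then); velocities: v0=1 v1=3 v2=-2 v3=4; positions = 5 11 16 17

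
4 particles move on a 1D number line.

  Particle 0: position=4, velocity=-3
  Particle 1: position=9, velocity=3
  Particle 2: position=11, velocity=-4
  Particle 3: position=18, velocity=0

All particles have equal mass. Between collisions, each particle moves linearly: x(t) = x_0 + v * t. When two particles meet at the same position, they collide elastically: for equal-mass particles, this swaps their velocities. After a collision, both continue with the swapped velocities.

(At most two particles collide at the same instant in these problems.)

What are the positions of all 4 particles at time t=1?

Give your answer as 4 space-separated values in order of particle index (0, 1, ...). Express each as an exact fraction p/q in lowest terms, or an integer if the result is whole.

Answer: 1 7 12 18

Derivation:
Collision at t=2/7: particles 1 and 2 swap velocities; positions: p0=22/7 p1=69/7 p2=69/7 p3=18; velocities now: v0=-3 v1=-4 v2=3 v3=0
Advance to t=1 (no further collisions before then); velocities: v0=-3 v1=-4 v2=3 v3=0; positions = 1 7 12 18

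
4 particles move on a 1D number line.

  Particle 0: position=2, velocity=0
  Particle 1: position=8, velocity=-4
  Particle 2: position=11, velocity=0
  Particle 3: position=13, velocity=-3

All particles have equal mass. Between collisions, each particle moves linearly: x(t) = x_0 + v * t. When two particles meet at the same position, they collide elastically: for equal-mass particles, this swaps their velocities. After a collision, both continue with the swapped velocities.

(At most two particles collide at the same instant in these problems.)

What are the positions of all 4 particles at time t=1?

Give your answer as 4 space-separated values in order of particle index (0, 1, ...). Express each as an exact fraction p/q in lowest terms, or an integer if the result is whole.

Collision at t=2/3: particles 2 and 3 swap velocities; positions: p0=2 p1=16/3 p2=11 p3=11; velocities now: v0=0 v1=-4 v2=-3 v3=0
Advance to t=1 (no further collisions before then); velocities: v0=0 v1=-4 v2=-3 v3=0; positions = 2 4 10 11

Answer: 2 4 10 11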